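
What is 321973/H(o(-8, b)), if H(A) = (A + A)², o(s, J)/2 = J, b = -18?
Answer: 321973/5184 ≈ 62.109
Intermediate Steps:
o(s, J) = 2*J
H(A) = 4*A² (H(A) = (2*A)² = 4*A²)
321973/H(o(-8, b)) = 321973/((4*(2*(-18))²)) = 321973/((4*(-36)²)) = 321973/((4*1296)) = 321973/5184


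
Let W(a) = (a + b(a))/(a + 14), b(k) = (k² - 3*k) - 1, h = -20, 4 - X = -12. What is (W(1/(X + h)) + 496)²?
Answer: 11905646769/48400 ≈ 2.4598e+5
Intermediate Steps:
X = 16 (X = 4 - 1*(-12) = 4 + 12 = 16)
b(k) = -1 + k² - 3*k
W(a) = (-1 + a² - 2*a)/(14 + a) (W(a) = (a + (-1 + a² - 3*a))/(a + 14) = (-1 + a² - 2*a)/(14 + a))
(W(1/(X + h)) + 496)² = ((-1 + (1/(16 - 20))² - 2/(16 - 20))/(14 + 1/(16 - 20)) + 496)² = ((-1 + (1/(-4))² - 2/(-4))/(14 + 1/(-4)) + 496)² = ((-1 + (-¼)² - 2*(-¼))/(14 - ¼) + 496)² = ((-1 + 1/16 + ½)/(55/4) + 496)² = ((4/55)*(-7/16) + 496)² = (-7/220 + 496)² = (109113/220)² = 11905646769/48400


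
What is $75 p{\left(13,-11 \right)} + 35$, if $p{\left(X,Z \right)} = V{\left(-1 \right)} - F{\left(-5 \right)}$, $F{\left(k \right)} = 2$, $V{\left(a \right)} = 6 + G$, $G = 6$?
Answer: $785$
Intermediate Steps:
$V{\left(a \right)} = 12$ ($V{\left(a \right)} = 6 + 6 = 12$)
$p{\left(X,Z \right)} = 10$ ($p{\left(X,Z \right)} = 12 - 2 = 10$)
$75 p{\left(13,-11 \right)} + 35 = 75 \cdot 10 + 35 = 750 + 35 = 785$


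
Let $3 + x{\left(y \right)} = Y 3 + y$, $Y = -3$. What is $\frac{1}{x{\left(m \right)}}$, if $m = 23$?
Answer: $\frac{1}{11} \approx 0.090909$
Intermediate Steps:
$x{\left(y \right)} = -12 + y$ ($x{\left(y \right)} = -3 + \left(\left(-3\right) 3 + y\right) = -3 + \left(-9 + y\right) = -12 + y$)
$\frac{1}{x{\left(m \right)}} = \frac{1}{-12 + 23} = \frac{1}{11}$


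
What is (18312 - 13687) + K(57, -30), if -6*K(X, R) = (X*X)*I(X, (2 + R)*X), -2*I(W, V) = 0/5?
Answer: 4625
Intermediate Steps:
I(W, V) = 0 (I(W, V) = -0/5 = -1/2*0 = 0)
K(X, R) = 0 (K(X, R) = -X*X*0/6 = -X**2*0/6 = -1/6*0 = 0)
(18312 - 13687) + K(57, -30) = (18312 - 13687) + 0 = 4625 + 0 = 4625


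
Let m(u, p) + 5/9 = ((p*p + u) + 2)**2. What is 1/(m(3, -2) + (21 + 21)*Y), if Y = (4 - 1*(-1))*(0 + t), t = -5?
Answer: -9/8726 ≈ -0.0010314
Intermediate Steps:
m(u, p) = -5/9 + (2 + u + p**2)**2 (m(u, p) = -5/9 + ((p*p + u) + 2)**2 = -5/9 + ((p**2 + u) + 2)**2 = -5/9 + ((u + p**2) + 2)**2 = -5/9 + (2 + u + p**2)**2)
Y = -25 (Y = (4 - 1*(-1))*(0 - 5) = (4 + 1)*(-5) = 5*(-5) = -25)
1/(m(3, -2) + (21 + 21)*Y) = 1/((-5/9 + (2 + 3 + (-2)**2)**2) + (21 + 21)*(-25)) = 1/((-5/9 + (2 + 3 + 4)**2) + 42*(-25)) = 1/((-5/9 + 9**2) - 1050) = 1/((-5/9 + 81) - 1050) = 1/(724/9 - 1050) = 1/(-8726/9) = -9/8726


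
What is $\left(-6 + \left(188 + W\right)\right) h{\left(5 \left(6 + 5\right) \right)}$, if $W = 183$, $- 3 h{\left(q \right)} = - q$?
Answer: $\frac{20075}{3} \approx 6691.7$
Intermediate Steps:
$h{\left(q \right)} = \frac{q}{3}$ ($h{\left(q \right)} = - \frac{\left(-1\right) q}{3} = \frac{q}{3}$)
$\left(-6 + \left(188 + W\right)\right) h{\left(5 \left(6 + 5\right) \right)} = \left(-6 + \left(188 + 183\right)\right) \frac{5 \left(6 + 5\right)}{3} = \left(-6 + 371\right) \frac{5 \cdot 11}{3} = 365 \cdot \frac{1}{3} \cdot 55 = 365 \cdot \frac{55}{3} = \frac{20075}{3}$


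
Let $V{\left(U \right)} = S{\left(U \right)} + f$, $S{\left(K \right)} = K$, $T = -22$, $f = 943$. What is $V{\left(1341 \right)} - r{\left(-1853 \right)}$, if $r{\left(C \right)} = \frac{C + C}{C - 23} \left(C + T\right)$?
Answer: $\frac{5616767}{938} \approx 5988.0$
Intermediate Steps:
$V{\left(U \right)} = 943 + U$ ($V{\left(U \right)} = U + 943 = 943 + U$)
$r{\left(C \right)} = \frac{2 C \left(-22 + C\right)}{-23 + C}$ ($r{\left(C \right)} = \frac{C + C}{C - 23} \left(C - 22\right) = \frac{2 C}{-23 + C} \left(-22 + C\right) = \frac{2 C \left(-22 + C\right)}{-23 + C}$)
$V{\left(1341 \right)} - r{\left(-1853 \right)} = \left(943 + 1341\right) - 2 \left(-1853\right) \frac{1}{-23 - 1853} \left(-22 - 1853\right) = 2284 - 2 \left(-1853\right) \frac{1}{-1876} \left(-1875\right) = 2284 - 2 \left(-1853\right) \left(- \frac{1}{1876}\right) \left(-1875\right) = 2284 - - \frac{3474375}{938} = 2284 + \frac{3474375}{938} = \frac{5616767}{938}$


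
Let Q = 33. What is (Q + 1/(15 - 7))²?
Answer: 70225/64 ≈ 1097.3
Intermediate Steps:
(Q + 1/(15 - 7))² = (33 + 1/(15 - 7))² = (33 + 1/8)² = (33 + ⅛)² = (265/8)² = 70225/64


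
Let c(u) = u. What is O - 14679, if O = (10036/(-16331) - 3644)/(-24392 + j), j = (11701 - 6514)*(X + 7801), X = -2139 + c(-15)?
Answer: -7015869146235353/477952795607 ≈ -14679.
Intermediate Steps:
X = -2154 (X = -2139 - 15 = -2154)
j = 29290989 (j = (11701 - 6514)*(-2154 + 7801) = 5187*5647 = 29290989)
O = -59520200/477952795607 (O = (10036/(-16331) - 3644)/(-24392 + 29290989) = (10036*(-1/16331) - 3644)/29266597 = (-10036/16331 - 3644)*(1/29266597) = -59520200/16331*1/29266597 = -59520200/477952795607 ≈ -0.00012453)
O - 14679 = -59520200/477952795607 - 14679 = -7015869146235353/477952795607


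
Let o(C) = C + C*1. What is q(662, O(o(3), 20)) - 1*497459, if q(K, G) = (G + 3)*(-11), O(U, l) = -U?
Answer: -497426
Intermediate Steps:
o(C) = 2*C (o(C) = C + C = 2*C)
q(K, G) = -33 - 11*G (q(K, G) = (3 + G)*(-11) = -33 - 11*G)
q(662, O(o(3), 20)) - 1*497459 = (-33 - (-11)*2*3) - 1*497459 = (-33 - (-11)*6) - 497459 = (-33 - 11*(-6)) - 497459 = (-33 + 66) - 497459 = 33 - 497459 = -497426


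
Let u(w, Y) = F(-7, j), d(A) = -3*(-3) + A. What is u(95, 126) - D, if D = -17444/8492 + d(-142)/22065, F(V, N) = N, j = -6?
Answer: -184556146/46843995 ≈ -3.9398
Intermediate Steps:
d(A) = 9 + A
D = -96507824/46843995 (D = -17444/8492 + (9 - 142)/22065 = -17444*1/8492 - 133*1/22065 = -4361/2123 - 133/22065 = -96507824/46843995 ≈ -2.0602)
u(w, Y) = -6
u(95, 126) - D = -6 - 1*(-96507824/46843995) = -6 + 96507824/46843995 = -184556146/46843995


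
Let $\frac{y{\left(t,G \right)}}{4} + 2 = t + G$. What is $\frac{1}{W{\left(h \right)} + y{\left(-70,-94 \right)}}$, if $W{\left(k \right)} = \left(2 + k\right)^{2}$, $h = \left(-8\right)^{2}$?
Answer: $\frac{1}{3692} \approx 0.00027086$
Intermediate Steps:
$y{\left(t,G \right)} = -8 + 4 G + 4 t$ ($y{\left(t,G \right)} = -8 + 4 \left(t + G\right) = -8 + 4 \left(G + t\right) = -8 + \left(4 G + 4 t\right) = -8 + 4 G + 4 t$)
$h = 64$
$\frac{1}{W{\left(h \right)} + y{\left(-70,-94 \right)}} = \frac{1}{\left(2 + 64\right)^{2} + \left(-8 + 4 \left(-94\right) + 4 \left(-70\right)\right)} = \frac{1}{66^{2} - 664} = \frac{1}{4356 - 664} = \frac{1}{3692}$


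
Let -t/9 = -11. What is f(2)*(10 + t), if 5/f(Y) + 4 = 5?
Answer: 545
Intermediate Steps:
t = 99 (t = -9*(-11) = 99)
f(Y) = 5 (f(Y) = 5/(-4 + 5) = 5/1 = 5*1 = 5)
f(2)*(10 + t) = 5*(10 + 99) = 5*109 = 545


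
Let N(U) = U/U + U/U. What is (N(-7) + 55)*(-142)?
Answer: -8094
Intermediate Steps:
N(U) = 2 (N(U) = 1 + 1 = 2)
(N(-7) + 55)*(-142) = (2 + 55)*(-142) = 57*(-142) = -8094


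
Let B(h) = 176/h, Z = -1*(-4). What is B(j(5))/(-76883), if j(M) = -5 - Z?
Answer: 176/691947 ≈ 0.00025435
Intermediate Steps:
Z = 4
j(M) = -9 (j(M) = -5 - 1*4 = -5 - 4 = -9)
B(j(5))/(-76883) = (176/(-9))/(-76883) = (176*(-⅑))*(-1/76883) = -176/9*(-1/76883) = 176/691947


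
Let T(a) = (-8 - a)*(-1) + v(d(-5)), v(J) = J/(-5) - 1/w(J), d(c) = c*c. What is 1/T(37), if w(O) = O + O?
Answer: 50/1999 ≈ 0.025012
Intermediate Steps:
w(O) = 2*O
d(c) = c²
v(J) = -1/(2*J) - J/5 (v(J) = J/(-5) - 1/(2*J) = J*(-⅕) - 1/(2*J) = -J/5 - 1/(2*J) = -1/(2*J) - J/5)
T(a) = 149/50 + a (T(a) = (-8 - a)*(-1) + (-1/(2*((-5)²)) - ⅕*(-5)²) = (8 + a) + (-½/25 - ⅕*25) = (8 + a) + (-½*1/25 - 5) = (8 + a) + (-1/50 - 5) = (8 + a) - 251/50 = 149/50 + a)
1/T(37) = 1/(149/50 + 37) = 1/(1999/50) = 50/1999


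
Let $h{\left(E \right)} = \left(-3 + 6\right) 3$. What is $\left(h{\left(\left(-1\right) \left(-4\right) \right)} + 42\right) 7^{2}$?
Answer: $2499$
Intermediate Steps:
$h{\left(E \right)} = 9$ ($h{\left(E \right)} = 3 \cdot 3 = 9$)
$\left(h{\left(\left(-1\right) \left(-4\right) \right)} + 42\right) 7^{2} = \left(9 + 42\right) 7^{2} = 51 \cdot 49 = 2499$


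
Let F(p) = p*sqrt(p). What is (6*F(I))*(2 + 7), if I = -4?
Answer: -432*I ≈ -432.0*I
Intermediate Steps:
F(p) = p**(3/2)
(6*F(I))*(2 + 7) = (6*(-4)**(3/2))*(2 + 7) = (6*(-8*I))*9 = -48*I*9 = -432*I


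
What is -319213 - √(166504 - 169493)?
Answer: -319213 - 7*I*√61 ≈ -3.1921e+5 - 54.672*I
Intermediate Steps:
-319213 - √(166504 - 169493) = -319213 - √(-2989) = -319213 - 7*I*√61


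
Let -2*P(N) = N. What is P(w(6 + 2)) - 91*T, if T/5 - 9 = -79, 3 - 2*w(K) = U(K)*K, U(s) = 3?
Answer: 127421/4 ≈ 31855.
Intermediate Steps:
w(K) = 3/2 - 3*K/2
T = -350 (T = 45 + 5*(-79) = 45 - 395 = -350)
P(N) = -N/2
P(w(6 + 2)) - 91*T = -(3/2 - 3*(6 + 2)/2)/2 - 91*(-350) = -(3/2 - 3/2*8)/2 + 31850 = -(3/2 - 12)/2 + 31850 = -½*(-21/2) + 31850 = 21/4 + 31850 = 127421/4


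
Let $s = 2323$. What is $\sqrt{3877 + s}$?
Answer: $10 \sqrt{62} \approx 78.74$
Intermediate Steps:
$\sqrt{3877 + s} = \sqrt{3877 + 2323} = \sqrt{6200} = 10 \sqrt{62}$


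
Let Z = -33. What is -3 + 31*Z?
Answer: -1026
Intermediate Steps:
-3 + 31*Z = -3 + 31*(-33) = -3 - 1023 = -1026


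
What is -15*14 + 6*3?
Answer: -192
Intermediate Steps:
-15*14 + 6*3 = -210 + 18 = -192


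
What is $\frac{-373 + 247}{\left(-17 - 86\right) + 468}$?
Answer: $- \frac{126}{365} \approx -0.34521$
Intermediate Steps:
$\frac{-373 + 247}{\left(-17 - 86\right) + 468} = - \frac{126}{-103 + 468} = - \frac{126}{365}$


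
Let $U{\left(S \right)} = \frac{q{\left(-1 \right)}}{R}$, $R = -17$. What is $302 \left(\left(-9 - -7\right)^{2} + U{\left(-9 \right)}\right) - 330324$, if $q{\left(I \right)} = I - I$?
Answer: $-329116$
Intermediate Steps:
$q{\left(I \right)} = 0$
$U{\left(S \right)} = 0$ ($U{\left(S \right)} = \frac{0}{-17} = 0 \left(- \frac{1}{17}\right) = 0$)
$302 \left(\left(-9 - -7\right)^{2} + U{\left(-9 \right)}\right) - 330324 = 302 \left(\left(-9 - -7\right)^{2} + 0\right) - 330324 = 302 \left(\left(-9 + 7\right)^{2} + 0\right) - 330324 = 302 \left(\left(-2\right)^{2} + 0\right) - 330324 = 302 \left(4 + 0\right) - 330324 = 302 \cdot 4 - 330324 = 1208 - 330324 = -329116$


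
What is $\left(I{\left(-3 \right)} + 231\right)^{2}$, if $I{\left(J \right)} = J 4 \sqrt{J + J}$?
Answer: $52497 - 5544 i \sqrt{6} \approx 52497.0 - 13580.0 i$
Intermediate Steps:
$I{\left(J \right)} = 4 \sqrt{2} J^{\frac{3}{2}}$ ($I{\left(J \right)} = 4 J \sqrt{2 J} = 4 J \sqrt{2} \sqrt{J} = 4 \sqrt{2} J^{\frac{3}{2}}$)
$\left(I{\left(-3 \right)} + 231\right)^{2} = \left(4 \sqrt{2} \left(-3\right)^{\frac{3}{2}} + 231\right)^{2} = \left(4 \sqrt{2} \left(- 3 i \sqrt{3}\right) + 231\right)^{2} = \left(- 12 i \sqrt{6} + 231\right)^{2} = \left(231 - 12 i \sqrt{6}\right)^{2}$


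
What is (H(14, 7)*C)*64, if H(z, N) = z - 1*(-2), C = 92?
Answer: 94208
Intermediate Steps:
H(z, N) = 2 + z (H(z, N) = z + 2 = 2 + z)
(H(14, 7)*C)*64 = ((2 + 14)*92)*64 = (16*92)*64 = 1472*64 = 94208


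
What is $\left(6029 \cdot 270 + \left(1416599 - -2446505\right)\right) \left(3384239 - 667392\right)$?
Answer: $14918027565098$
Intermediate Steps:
$\left(6029 \cdot 270 + \left(1416599 - -2446505\right)\right) \left(3384239 - 667392\right) = \left(1627830 + \left(1416599 + 2446505\right)\right) 2716847 = \left(1627830 + 3863104\right) 2716847 = 5490934 \cdot 2716847 = 14918027565098$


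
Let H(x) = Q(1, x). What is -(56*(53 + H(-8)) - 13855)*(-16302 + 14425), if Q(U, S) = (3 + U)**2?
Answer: -18753107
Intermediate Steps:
H(x) = 16 (H(x) = (3 + 1)**2 = 4**2 = 16)
-(56*(53 + H(-8)) - 13855)*(-16302 + 14425) = -(56*(53 + 16) - 13855)*(-16302 + 14425) = -(56*69 - 13855)*(-1877) = -(3864 - 13855)*(-1877) = -(-9991)*(-1877) = -1*18753107 = -18753107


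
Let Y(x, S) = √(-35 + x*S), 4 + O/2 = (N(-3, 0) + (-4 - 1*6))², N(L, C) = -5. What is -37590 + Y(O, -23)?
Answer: -37590 + 101*I ≈ -37590.0 + 101.0*I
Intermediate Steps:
O = 442 (O = -8 + 2*(-5 + (-4 - 1*6))² = -8 + 2*(-5 + (-4 - 6))² = -8 + 2*(-5 - 10)² = -8 + 2*(-15)² = -8 + 2*225 = -8 + 450 = 442)
Y(x, S) = √(-35 + S*x)
-37590 + Y(O, -23) = -37590 + √(-35 - 23*442) = -37590 + √(-35 - 10166) = -37590 + √(-10201) = -37590 + 101*I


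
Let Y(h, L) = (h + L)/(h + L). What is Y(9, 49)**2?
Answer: 1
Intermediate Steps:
Y(h, L) = 1 (Y(h, L) = (L + h)/(L + h) = 1)
Y(9, 49)**2 = 1**2 = 1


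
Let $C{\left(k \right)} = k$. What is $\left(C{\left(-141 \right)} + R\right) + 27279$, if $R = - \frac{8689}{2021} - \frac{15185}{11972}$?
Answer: $\frac{656480377263}{24195412} \approx 27132.0$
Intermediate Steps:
$R = - \frac{134713593}{24195412}$ ($R = \left(-8689\right) \frac{1}{2021} - \frac{15185}{11972} = - \frac{8689}{2021} - \frac{15185}{11972} = - \frac{134713593}{24195412} \approx -5.5677$)
$\left(C{\left(-141 \right)} + R\right) + 27279 = \left(-141 - \frac{134713593}{24195412}\right) + 27279 = - \frac{3546266685}{24195412} + 27279 = \frac{656480377263}{24195412}$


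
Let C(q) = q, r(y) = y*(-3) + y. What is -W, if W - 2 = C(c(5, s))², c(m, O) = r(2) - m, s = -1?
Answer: -83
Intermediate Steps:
r(y) = -2*y (r(y) = -3*y + y = -2*y)
c(m, O) = -4 - m (c(m, O) = -2*2 - m = -4 - m)
W = 83 (W = 2 + (-4 - 1*5)² = 2 + (-4 - 5)² = 2 + (-9)² = 2 + 81 = 83)
-W = -1*83 = -83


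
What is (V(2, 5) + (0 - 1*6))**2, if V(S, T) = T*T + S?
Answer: 441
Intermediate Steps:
V(S, T) = S + T**2 (V(S, T) = T**2 + S = S + T**2)
(V(2, 5) + (0 - 1*6))**2 = ((2 + 5**2) + (0 - 1*6))**2 = ((2 + 25) + (0 - 6))**2 = (27 - 6)**2 = 21**2 = 441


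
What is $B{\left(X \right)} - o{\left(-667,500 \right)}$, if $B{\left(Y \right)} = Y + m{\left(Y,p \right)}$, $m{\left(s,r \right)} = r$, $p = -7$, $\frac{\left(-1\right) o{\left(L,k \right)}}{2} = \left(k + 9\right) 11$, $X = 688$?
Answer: $11879$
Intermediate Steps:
$o{\left(L,k \right)} = -198 - 22 k$ ($o{\left(L,k \right)} = - 2 \left(k + 9\right) 11 = - 2 \left(9 + k\right) 11 = - 2 \left(99 + 11 k\right) = -198 - 22 k$)
$B{\left(Y \right)} = -7 + Y$ ($B{\left(Y \right)} = Y - 7 = -7 + Y$)
$B{\left(X \right)} - o{\left(-667,500 \right)} = \left(-7 + 688\right) - \left(-198 - 11000\right) = 681 - \left(-198 - 11000\right) = 681 - -11198 = 681 + 11198 = 11879$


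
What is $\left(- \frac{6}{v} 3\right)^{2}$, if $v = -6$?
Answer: $9$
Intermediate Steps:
$\left(- \frac{6}{v} 3\right)^{2} = \left(- \frac{6}{-6} \cdot 3\right)^{2} = \left(\left(-6\right) \left(- \frac{1}{6}\right) 3\right)^{2} = \left(1 \cdot 3\right)^{2} = 3^{2} = 9$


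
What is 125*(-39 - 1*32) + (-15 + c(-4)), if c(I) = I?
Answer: -8894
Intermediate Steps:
125*(-39 - 1*32) + (-15 + c(-4)) = 125*(-39 - 1*32) + (-15 - 4) = 125*(-39 - 32) - 19 = 125*(-71) - 19 = -8875 - 19 = -8894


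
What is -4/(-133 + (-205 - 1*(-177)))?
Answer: 4/161 ≈ 0.024845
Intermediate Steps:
-4/(-133 + (-205 - 1*(-177))) = -4/(-133 + (-205 + 177)) = -4/(-133 - 28) = -4/(-161) = -4*(-1/161) = 4/161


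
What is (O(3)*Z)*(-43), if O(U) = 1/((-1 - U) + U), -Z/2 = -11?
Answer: 946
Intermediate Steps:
Z = 22 (Z = -2*(-11) = 22)
O(U) = -1 (O(U) = 1/(-1) = -1)
(O(3)*Z)*(-43) = -1*22*(-43) = -22*(-43) = 946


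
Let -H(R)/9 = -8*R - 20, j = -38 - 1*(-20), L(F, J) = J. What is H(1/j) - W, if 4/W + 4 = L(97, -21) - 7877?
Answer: 695378/3951 ≈ 176.00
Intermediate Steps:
j = -18 (j = -38 + 20 = -18)
H(R) = 180 + 72*R (H(R) = -9*(-8*R - 20) = -9*(-20 - 8*R) = 180 + 72*R)
W = -2/3951 (W = 4/(-4 + (-21 - 7877)) = 4/(-4 - 7898) = 4/(-7902) = 4*(-1/7902) = -2/3951 ≈ -0.00050620)
H(1/j) - W = (180 + 72/(-18)) - 1*(-2/3951) = (180 + 72*(-1/18)) + 2/3951 = (180 - 4) + 2/3951 = 176 + 2/3951 = 695378/3951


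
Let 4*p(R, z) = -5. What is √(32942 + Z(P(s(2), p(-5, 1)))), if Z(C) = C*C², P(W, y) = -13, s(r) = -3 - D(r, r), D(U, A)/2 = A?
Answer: √30745 ≈ 175.34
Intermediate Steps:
D(U, A) = 2*A
p(R, z) = -5/4 (p(R, z) = (¼)*(-5) = -5/4)
s(r) = -3 - 2*r
Z(C) = C³
√(32942 + Z(P(s(2), p(-5, 1)))) = √(32942 + (-13)³) = √(32942 - 2197) = √30745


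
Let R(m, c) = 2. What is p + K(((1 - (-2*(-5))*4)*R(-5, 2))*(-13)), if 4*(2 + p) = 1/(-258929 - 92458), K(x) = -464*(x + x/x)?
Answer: -661959697177/1405548 ≈ -4.7096e+5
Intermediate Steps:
K(x) = -464 - 464*x (K(x) = -464*(x + 1) = -464*(1 + x) = -464 - 464*x)
p = -2811097/1405548 (p = -2 + 1/(4*(-258929 - 92458)) = -2 + (¼)/(-351387) = -2 + (¼)*(-1/351387) = -2 - 1/1405548 = -2811097/1405548 ≈ -2.0000)
p + K(((1 - (-2*(-5))*4)*R(-5, 2))*(-13)) = -2811097/1405548 + (-464 - 464*(1 - (-2*(-5))*4)*2*(-13)) = -2811097/1405548 + (-464 - 464*(1 - 10*4)*2*(-13)) = -2811097/1405548 + (-464 - 464*(1 - 1*40)*2*(-13)) = -2811097/1405548 + (-464 - 464*(1 - 40)*2*(-13)) = -2811097/1405548 + (-464 - 464*(-39*2)*(-13)) = -2811097/1405548 + (-464 - (-36192)*(-13)) = -2811097/1405548 + (-464 - 464*1014) = -2811097/1405548 + (-464 - 470496) = -2811097/1405548 - 470960 = -661959697177/1405548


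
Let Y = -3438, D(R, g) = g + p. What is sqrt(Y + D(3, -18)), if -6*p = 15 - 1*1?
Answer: 5*I*sqrt(1245)/3 ≈ 58.808*I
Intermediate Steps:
p = -7/3 (p = -(15 - 1*1)/6 = -(15 - 1)/6 = -1/6*14 = -7/3 ≈ -2.3333)
D(R, g) = -7/3 + g (D(R, g) = g - 7/3 = -7/3 + g)
sqrt(Y + D(3, -18)) = sqrt(-3438 + (-7/3 - 18)) = sqrt(-3438 - 61/3) = sqrt(-10375/3) = 5*I*sqrt(1245)/3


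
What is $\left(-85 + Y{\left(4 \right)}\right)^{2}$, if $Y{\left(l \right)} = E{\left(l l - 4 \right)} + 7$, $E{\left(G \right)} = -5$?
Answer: $6889$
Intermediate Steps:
$Y{\left(l \right)} = 2$ ($Y{\left(l \right)} = -5 + 7 = 2$)
$\left(-85 + Y{\left(4 \right)}\right)^{2} = \left(-85 + 2\right)^{2} = \left(-83\right)^{2} = 6889$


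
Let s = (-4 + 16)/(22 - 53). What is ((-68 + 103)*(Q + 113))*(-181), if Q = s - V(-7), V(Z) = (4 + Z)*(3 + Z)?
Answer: -19758865/31 ≈ -6.3738e+5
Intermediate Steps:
V(Z) = (3 + Z)*(4 + Z)
s = -12/31 (s = 12/(-31) = 12*(-1/31) = -12/31 ≈ -0.38710)
Q = -384/31 (Q = -12/31 - (12 + (-7)² + 7*(-7)) = -12/31 - (12 + 49 - 49) = -12/31 - 1*12 = -12/31 - 12 = -384/31 ≈ -12.387)
((-68 + 103)*(Q + 113))*(-181) = ((-68 + 103)*(-384/31 + 113))*(-181) = (35*(3119/31))*(-181) = (109165/31)*(-181) = -19758865/31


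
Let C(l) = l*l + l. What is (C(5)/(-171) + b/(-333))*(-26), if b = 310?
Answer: 182000/6327 ≈ 28.766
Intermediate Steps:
C(l) = l + l² (C(l) = l² + l = l + l²)
(C(5)/(-171) + b/(-333))*(-26) = ((5*(1 + 5))/(-171) + 310/(-333))*(-26) = ((5*6)*(-1/171) + 310*(-1/333))*(-26) = (30*(-1/171) - 310/333)*(-26) = (-10/57 - 310/333)*(-26) = -7000/6327*(-26) = 182000/6327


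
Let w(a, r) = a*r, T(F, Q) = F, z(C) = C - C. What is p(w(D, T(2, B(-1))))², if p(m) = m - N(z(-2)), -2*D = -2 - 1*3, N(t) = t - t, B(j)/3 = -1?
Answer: 25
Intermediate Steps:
B(j) = -3 (B(j) = 3*(-1) = -3)
z(C) = 0
N(t) = 0
D = 5/2 (D = -(-2 - 1*3)/2 = -(-2 - 3)/2 = -½*(-5) = 5/2 ≈ 2.5000)
p(m) = m (p(m) = m - 1*0 = m + 0 = m)
p(w(D, T(2, B(-1))))² = ((5/2)*2)² = 5² = 25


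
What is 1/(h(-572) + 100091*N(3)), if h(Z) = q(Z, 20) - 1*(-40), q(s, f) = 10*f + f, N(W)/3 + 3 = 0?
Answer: -1/900559 ≈ -1.1104e-6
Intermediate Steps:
N(W) = -9 (N(W) = -9 + 3*0 = -9 + 0 = -9)
q(s, f) = 11*f
h(Z) = 260 (h(Z) = 11*20 - 1*(-40) = 220 + 40 = 260)
1/(h(-572) + 100091*N(3)) = 1/(260 + 100091*(-9)) = 1/(260 - 900819) = 1/(-900559) = -1/900559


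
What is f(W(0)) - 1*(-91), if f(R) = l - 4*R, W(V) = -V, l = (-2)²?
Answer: 95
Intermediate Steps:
l = 4
f(R) = 4 - 4*R
f(W(0)) - 1*(-91) = (4 - (-4)*0) - 1*(-91) = (4 - 4*0) + 91 = (4 + 0) + 91 = 4 + 91 = 95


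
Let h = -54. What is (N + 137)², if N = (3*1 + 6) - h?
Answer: 40000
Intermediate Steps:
N = 63 (N = (3*1 + 6) - 1*(-54) = (3 + 6) + 54 = 9 + 54 = 63)
(N + 137)² = (63 + 137)² = 200² = 40000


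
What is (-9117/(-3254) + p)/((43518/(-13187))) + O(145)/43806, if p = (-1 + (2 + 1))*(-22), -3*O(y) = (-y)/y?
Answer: 38720936232061/3101630649516 ≈ 12.484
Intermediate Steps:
O(y) = ⅓ (O(y) = -(-y)/(3*y) = -⅓*(-1) = ⅓)
p = -44 (p = (-1 + 3)*(-22) = 2*(-22) = -44)
(-9117/(-3254) + p)/((43518/(-13187))) + O(145)/43806 = (-9117/(-3254) - 44)/((43518/(-13187))) + (⅓)/43806 = (-9117*(-1/3254) - 44)/((43518*(-1/13187))) + (⅓)*(1/43806) = (9117/3254 - 44)/(-43518/13187) + 1/131418 = -134059/3254*(-13187/43518) + 1/131418 = 1767836033/141607572 + 1/131418 = 38720936232061/3101630649516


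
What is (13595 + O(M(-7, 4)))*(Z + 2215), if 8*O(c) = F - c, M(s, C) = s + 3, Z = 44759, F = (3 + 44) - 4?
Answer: 2555550009/4 ≈ 6.3889e+8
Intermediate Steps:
F = 43 (F = 47 - 4 = 43)
M(s, C) = 3 + s
O(c) = 43/8 - c/8 (O(c) = (43 - c)/8 = 43/8 - c/8)
(13595 + O(M(-7, 4)))*(Z + 2215) = (13595 + (43/8 - (3 - 7)/8))*(44759 + 2215) = (13595 + (43/8 - ⅛*(-4)))*46974 = (13595 + (43/8 + ½))*46974 = (13595 + 47/8)*46974 = (108807/8)*46974 = 2555550009/4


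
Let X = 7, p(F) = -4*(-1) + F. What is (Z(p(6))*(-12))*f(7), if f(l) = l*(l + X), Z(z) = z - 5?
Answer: -5880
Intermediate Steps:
p(F) = 4 + F
Z(z) = -5 + z
f(l) = l*(7 + l) (f(l) = l*(l + 7) = l*(7 + l))
(Z(p(6))*(-12))*f(7) = ((-5 + (4 + 6))*(-12))*(7*(7 + 7)) = ((-5 + 10)*(-12))*(7*14) = (5*(-12))*98 = -60*98 = -5880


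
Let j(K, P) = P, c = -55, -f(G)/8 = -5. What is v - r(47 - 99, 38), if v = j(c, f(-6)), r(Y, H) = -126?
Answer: 166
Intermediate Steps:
f(G) = 40 (f(G) = -8*(-5) = 40)
v = 40
v - r(47 - 99, 38) = 40 - 1*(-126) = 40 + 126 = 166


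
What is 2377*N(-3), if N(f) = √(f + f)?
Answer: 2377*I*√6 ≈ 5822.4*I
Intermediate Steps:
N(f) = √2*√f (N(f) = √(2*f) = √2*√f)
2377*N(-3) = 2377*(√2*√(-3)) = 2377*(√2*(I*√3)) = 2377*(I*√6) = 2377*I*√6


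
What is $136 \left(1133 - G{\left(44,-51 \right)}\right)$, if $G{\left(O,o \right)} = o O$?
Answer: $459272$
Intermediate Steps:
$G{\left(O,o \right)} = O o$
$136 \left(1133 - G{\left(44,-51 \right)}\right) = 136 \left(1133 - 44 \left(-51\right)\right) = 136 \left(1133 - -2244\right) = 136 \left(1133 + 2244\right) = 136 \cdot 3377 = 459272$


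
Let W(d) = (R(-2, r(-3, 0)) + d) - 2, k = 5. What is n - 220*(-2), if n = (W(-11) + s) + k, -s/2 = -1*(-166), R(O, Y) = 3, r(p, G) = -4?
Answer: 103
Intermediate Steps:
s = -332 (s = -(-2)*(-166) = -2*166 = -332)
W(d) = 1 + d (W(d) = (3 + d) - 2 = 1 + d)
n = -337 (n = ((1 - 11) - 332) + 5 = (-10 - 332) + 5 = -342 + 5 = -337)
n - 220*(-2) = -337 - 220*(-2) = -337 + 440 = 103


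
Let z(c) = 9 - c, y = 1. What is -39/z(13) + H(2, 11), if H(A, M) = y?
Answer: 43/4 ≈ 10.750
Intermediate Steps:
H(A, M) = 1
-39/z(13) + H(2, 11) = -39/(9 - 1*13) + 1 = -39/(9 - 13) + 1 = -39/(-4) + 1 = -¼*(-39) + 1 = 39/4 + 1 = 43/4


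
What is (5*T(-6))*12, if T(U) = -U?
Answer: 360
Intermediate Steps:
(5*T(-6))*12 = (5*(-1*(-6)))*12 = (5*6)*12 = 30*12 = 360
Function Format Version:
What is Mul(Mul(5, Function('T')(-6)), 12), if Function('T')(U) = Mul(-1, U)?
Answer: 360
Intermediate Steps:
Mul(Mul(5, Function('T')(-6)), 12) = Mul(Mul(5, Mul(-1, -6)), 12) = Mul(Mul(5, 6), 12) = Mul(30, 12) = 360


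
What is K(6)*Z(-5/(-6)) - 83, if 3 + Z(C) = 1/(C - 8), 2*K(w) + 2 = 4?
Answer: -3704/43 ≈ -86.140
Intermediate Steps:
K(w) = 1 (K(w) = -1 + (½)*4 = -1 + 2 = 1)
Z(C) = -3 + 1/(-8 + C) (Z(C) = -3 + 1/(C - 8) = -3 + 1/(-8 + C))
K(6)*Z(-5/(-6)) - 83 = 1*((25 - (-15)/(-6))/(-8 - 5/(-6))) - 83 = 1*((25 - (-15)*(-1)/6)/(-8 - 5*(-⅙))) - 83 = 1*((25 - 3*⅚)/(-8 + ⅚)) - 83 = 1*((25 - 5/2)/(-43/6)) - 83 = 1*(-6/43*45/2) - 83 = 1*(-135/43) - 83 = -135/43 - 83 = -3704/43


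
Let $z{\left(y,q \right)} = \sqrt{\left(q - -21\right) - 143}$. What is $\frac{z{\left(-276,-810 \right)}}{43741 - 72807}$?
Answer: $- \frac{i \sqrt{233}}{14533} \approx - 0.0010503 i$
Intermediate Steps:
$z{\left(y,q \right)} = \sqrt{-122 + q}$ ($z{\left(y,q \right)} = \sqrt{\left(q + 21\right) - 143} = \sqrt{\left(21 + q\right) - 143} = \sqrt{-122 + q}$)
$\frac{z{\left(-276,-810 \right)}}{43741 - 72807} = \frac{\sqrt{-122 - 810}}{43741 - 72807} = \frac{\sqrt{-932}}{43741 - 72807} = \frac{2 i \sqrt{233}}{-29066} = 2 i \sqrt{233} \left(- \frac{1}{29066}\right) = - \frac{i \sqrt{233}}{14533}$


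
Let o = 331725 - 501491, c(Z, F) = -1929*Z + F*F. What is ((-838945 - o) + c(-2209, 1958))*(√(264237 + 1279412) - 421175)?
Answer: -3127538571550 + 7425746*√1543649 ≈ -3.1183e+12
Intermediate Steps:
c(Z, F) = F² - 1929*Z (c(Z, F) = -1929*Z + F² = F² - 1929*Z)
o = -169766
((-838945 - o) + c(-2209, 1958))*(√(264237 + 1279412) - 421175) = ((-838945 - 1*(-169766)) + (1958² - 1929*(-2209)))*(√(264237 + 1279412) - 421175) = ((-838945 + 169766) + (3833764 + 4261161))*(√1543649 - 421175) = (-669179 + 8094925)*(-421175 + √1543649) = 7425746*(-421175 + √1543649) = -3127538571550 + 7425746*√1543649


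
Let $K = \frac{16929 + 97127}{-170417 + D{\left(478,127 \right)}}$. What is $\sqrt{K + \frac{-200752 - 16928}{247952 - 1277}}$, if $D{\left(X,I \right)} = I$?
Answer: $\frac{2 i \sqrt{1217313988819357}}{56008381} \approx 1.2459 i$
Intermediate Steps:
$K = - \frac{57028}{85145}$ ($K = \frac{16929 + 97127}{-170417 + 127} = \frac{114056}{-170290} = 114056 \left(- \frac{1}{170290}\right) = - \frac{57028}{85145} \approx -0.66978$)
$\sqrt{K + \frac{-200752 - 16928}{247952 - 1277}} = \sqrt{- \frac{57028}{85145} + \frac{-200752 - 16928}{247952 - 1277}} = \sqrt{- \frac{57028}{85145} - \frac{217680}{246675}} = \sqrt{- \frac{57028}{85145} - \frac{14512}{16445}} = \sqrt{- \frac{86937988}{56008381}} = \frac{2 i \sqrt{1217313988819357}}{56008381}$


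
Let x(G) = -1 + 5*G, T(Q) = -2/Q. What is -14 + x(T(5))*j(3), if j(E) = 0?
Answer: -14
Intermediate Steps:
-14 + x(T(5))*j(3) = -14 + (-1 + 5*(-2/5))*0 = -14 + (-1 + 5*(-2*⅕))*0 = -14 + (-1 + 5*(-⅖))*0 = -14 + (-1 - 2)*0 = -14 - 3*0 = -14 + 0 = -14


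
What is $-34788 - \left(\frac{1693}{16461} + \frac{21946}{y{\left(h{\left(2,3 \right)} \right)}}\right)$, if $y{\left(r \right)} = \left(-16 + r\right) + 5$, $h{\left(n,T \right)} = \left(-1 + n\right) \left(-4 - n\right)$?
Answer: $- \frac{9373745231}{279837} \approx -33497.0$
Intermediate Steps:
$y{\left(r \right)} = -11 + r$
$-34788 - \left(\frac{1693}{16461} + \frac{21946}{y{\left(h{\left(2,3 \right)} \right)}}\right) = -34788 - \left(\frac{1693}{16461} + \frac{21946}{-11 - 6}\right) = -34788 - \left(\frac{1693}{16461} + \frac{21946}{-17}\right) = -34788 - - \frac{361224325}{279837} = -34788 + \left(\frac{21946}{17} - \frac{1693}{16461}\right) = -34788 + \frac{361224325}{279837} = - \frac{9373745231}{279837}$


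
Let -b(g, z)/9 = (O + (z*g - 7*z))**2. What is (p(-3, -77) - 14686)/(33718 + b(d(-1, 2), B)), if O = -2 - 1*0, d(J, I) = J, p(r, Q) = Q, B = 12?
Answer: 14763/52718 ≈ 0.28004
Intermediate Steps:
O = -2 (O = -2 + 0 = -2)
b(g, z) = -9*(-2 - 7*z + g*z)**2 (b(g, z) = -9*(-2 + (z*g - 7*z))**2 = -9*(-2 + (g*z - 7*z))**2 = -9*(-2 + (-7*z + g*z))**2 = -9*(-2 - 7*z + g*z)**2)
(p(-3, -77) - 14686)/(33718 + b(d(-1, 2), B)) = (-77 - 14686)/(33718 - 9*(2 + 7*12 - 1*(-1)*12)**2) = -14763/(33718 - 9*(2 + 84 + 12)**2) = -14763/(33718 - 9*98**2) = -14763/(33718 - 9*9604) = -14763/(33718 - 86436) = -14763/(-52718) = -14763*(-1/52718) = 14763/52718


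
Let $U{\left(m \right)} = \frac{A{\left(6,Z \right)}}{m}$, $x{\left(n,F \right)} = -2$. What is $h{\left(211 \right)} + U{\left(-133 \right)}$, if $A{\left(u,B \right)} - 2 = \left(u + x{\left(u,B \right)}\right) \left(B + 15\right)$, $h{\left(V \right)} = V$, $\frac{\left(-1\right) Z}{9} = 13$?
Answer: $\frac{4067}{19} \approx 214.05$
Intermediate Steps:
$Z = -117$ ($Z = \left(-9\right) 13 = -117$)
$A{\left(u,B \right)} = 2 + \left(-2 + u\right) \left(15 + B\right)$ ($A{\left(u,B \right)} = 2 + \left(u - 2\right) \left(B + 15\right) = 2 + \left(-2 + u\right) \left(15 + B\right)$)
$U{\left(m \right)} = - \frac{406}{m}$ ($U{\left(m \right)} = \frac{-28 - -234 + 15 \cdot 6 - 702}{m} = \frac{-28 + 234 + 90 - 702}{m} = - \frac{406}{m}$)
$h{\left(211 \right)} + U{\left(-133 \right)} = 211 - \frac{406}{-133} = 211 - - \frac{58}{19} = 211 + \frac{58}{19} = \frac{4067}{19}$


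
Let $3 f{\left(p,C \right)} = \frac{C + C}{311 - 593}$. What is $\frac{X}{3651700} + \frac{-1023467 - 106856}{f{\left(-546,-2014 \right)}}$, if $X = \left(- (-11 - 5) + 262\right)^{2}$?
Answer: $- \frac{8235730450327}{34691150} \approx -2.374 \cdot 10^{5}$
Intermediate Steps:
$f{\left(p,C \right)} = - \frac{C}{423}$ ($f{\left(p,C \right)} = \frac{\left(C + C\right) \frac{1}{311 - 593}}{3} = \frac{2 C \frac{1}{-282}}{3} = \frac{2 C \left(- \frac{1}{282}\right)}{3} = \frac{\left(- \frac{1}{141}\right) C}{3} = - \frac{C}{423}$)
$X = 77284$ ($X = \left(\left(-1\right) \left(-16\right) + 262\right)^{2} = \left(16 + 262\right)^{2} = 278^{2} = 77284$)
$\frac{X}{3651700} + \frac{-1023467 - 106856}{f{\left(-546,-2014 \right)}} = \frac{77284}{3651700} + \frac{-1023467 - 106856}{\left(- \frac{1}{423}\right) \left(-2014\right)} = 77284 \cdot \frac{1}{3651700} - \frac{1130323}{\frac{2014}{423}} = \frac{19321}{912925} - \frac{478126629}{2014} = - \frac{8235730450327}{34691150}$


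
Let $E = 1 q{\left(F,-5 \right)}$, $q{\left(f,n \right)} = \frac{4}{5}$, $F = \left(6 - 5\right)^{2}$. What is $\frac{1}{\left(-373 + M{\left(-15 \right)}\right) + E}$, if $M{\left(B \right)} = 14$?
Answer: $- \frac{5}{1791} \approx -0.0027917$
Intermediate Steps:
$F = 1$ ($F = 1^{2} = 1$)
$q{\left(f,n \right)} = \frac{4}{5}$ ($q{\left(f,n \right)} = 4 \cdot \frac{1}{5} = \frac{4}{5}$)
$E = \frac{4}{5}$ ($E = 1 \cdot \frac{4}{5} = \frac{4}{5} \approx 0.8$)
$\frac{1}{\left(-373 + M{\left(-15 \right)}\right) + E} = \frac{1}{\left(-373 + 14\right) + \frac{4}{5}} = \frac{1}{-359 + \frac{4}{5}} = \frac{1}{- \frac{1791}{5}} = - \frac{5}{1791}$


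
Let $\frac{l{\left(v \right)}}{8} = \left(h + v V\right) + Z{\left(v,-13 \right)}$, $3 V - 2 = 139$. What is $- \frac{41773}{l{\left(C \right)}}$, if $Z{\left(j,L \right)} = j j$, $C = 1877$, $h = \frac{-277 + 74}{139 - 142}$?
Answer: $- \frac{125319}{86673976} \approx -0.0014459$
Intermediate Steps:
$V = 47$ ($V = \frac{2}{3} + \frac{1}{3} \cdot 139 = \frac{2}{3} + \frac{139}{3} = 47$)
$h = \frac{203}{3}$ ($h = - \frac{203}{-3} = \left(-203\right) \left(- \frac{1}{3}\right) = \frac{203}{3} \approx 67.667$)
$Z{\left(j,L \right)} = j^{2}$
$l{\left(v \right)} = \frac{1624}{3} + 8 v^{2} + 376 v$ ($l{\left(v \right)} = 8 \left(\left(\frac{203}{3} + v 47\right) + v^{2}\right) = 8 \left(\left(\frac{203}{3} + 47 v\right) + v^{2}\right) = 8 \left(\frac{203}{3} + v^{2} + 47 v\right) = \frac{1624}{3} + 8 v^{2} + 376 v$)
$- \frac{41773}{l{\left(C \right)}} = - \frac{41773}{\frac{1624}{3} + 8 \cdot 1877^{2} + 376 \cdot 1877} = - \frac{41773}{\frac{1624}{3} + 8 \cdot 3523129 + 705752} = - \frac{41773}{\frac{1624}{3} + 28185032 + 705752} = - \frac{41773}{\frac{86673976}{3}} = \left(-41773\right) \frac{3}{86673976} = - \frac{125319}{86673976}$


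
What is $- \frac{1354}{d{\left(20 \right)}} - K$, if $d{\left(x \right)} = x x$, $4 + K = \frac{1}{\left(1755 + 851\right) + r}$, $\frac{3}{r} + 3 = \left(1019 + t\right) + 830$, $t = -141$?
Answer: $\frac{546176659}{888646600} \approx 0.61462$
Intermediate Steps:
$r = \frac{3}{1705}$ ($r = \frac{3}{-3 + \left(\left(1019 - 141\right) + 830\right)} = \frac{3}{-3 + \left(878 + 830\right)} = \frac{3}{-3 + 1708} = \frac{3}{1705} \approx 0.0017595$)
$K = - \frac{17771227}{4443233}$ ($K = -4 + \frac{1}{\left(1755 + 851\right) + \frac{3}{1705}} = -4 + \frac{1}{2606 + \frac{3}{1705}} = -4 + \frac{1}{\frac{4443233}{1705}} = -4 + \frac{1705}{4443233} = - \frac{17771227}{4443233} \approx -3.9996$)
$d{\left(x \right)} = x^{2}$
$- \frac{1354}{d{\left(20 \right)}} - K = - \frac{1354}{20^{2}} - - \frac{17771227}{4443233} = - \frac{1354}{400} + \frac{17771227}{4443233} = \left(-1354\right) \frac{1}{400} + \frac{17771227}{4443233} = - \frac{677}{200} + \frac{17771227}{4443233} = \frac{546176659}{888646600}$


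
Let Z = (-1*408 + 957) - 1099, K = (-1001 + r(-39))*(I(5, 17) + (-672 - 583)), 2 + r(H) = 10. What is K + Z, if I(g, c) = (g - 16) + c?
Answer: 1239707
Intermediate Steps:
r(H) = 8 (r(H) = -2 + 10 = 8)
I(g, c) = -16 + c + g (I(g, c) = (-16 + g) + c = -16 + c + g)
K = 1240257 (K = (-1001 + 8)*((-16 + 17 + 5) + (-672 - 583)) = -993*(6 - 1255) = -993*(-1249) = 1240257)
Z = -550 (Z = (-408 + 957) - 1099 = 549 - 1099 = -550)
K + Z = 1240257 - 550 = 1239707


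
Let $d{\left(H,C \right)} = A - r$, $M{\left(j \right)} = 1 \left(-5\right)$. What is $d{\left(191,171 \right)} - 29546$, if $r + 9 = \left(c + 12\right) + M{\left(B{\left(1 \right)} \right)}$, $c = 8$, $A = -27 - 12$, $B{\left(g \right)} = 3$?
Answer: $-29591$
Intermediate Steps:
$A = -39$
$M{\left(j \right)} = -5$
$r = 6$ ($r = -9 + \left(\left(8 + 12\right) - 5\right) = -9 + \left(20 - 5\right) = -9 + 15 = 6$)
$d{\left(H,C \right)} = -45$ ($d{\left(H,C \right)} = -39 - 6 = -45$)
$d{\left(191,171 \right)} - 29546 = -45 - 29546 = -29591$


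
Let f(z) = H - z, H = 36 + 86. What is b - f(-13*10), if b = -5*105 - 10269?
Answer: -11046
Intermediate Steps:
H = 122
b = -10794 (b = -525 - 10269 = -10794)
f(z) = 122 - z
b - f(-13*10) = -10794 - (122 - (-13)*10) = -10794 - (122 - 1*(-130)) = -10794 - (122 + 130) = -10794 - 1*252 = -10794 - 252 = -11046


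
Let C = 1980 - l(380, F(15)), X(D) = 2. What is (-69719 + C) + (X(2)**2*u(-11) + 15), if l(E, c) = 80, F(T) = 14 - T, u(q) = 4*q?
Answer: -67980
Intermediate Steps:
C = 1900 (C = 1980 - 1*80 = 1980 - 80 = 1900)
(-69719 + C) + (X(2)**2*u(-11) + 15) = (-69719 + 1900) + (2**2*(4*(-11)) + 15) = -67819 + (4*(-44) + 15) = -67819 + (-176 + 15) = -67819 - 161 = -67980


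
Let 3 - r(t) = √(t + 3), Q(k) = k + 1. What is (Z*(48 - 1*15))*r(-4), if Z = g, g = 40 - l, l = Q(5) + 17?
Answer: 1683 - 561*I ≈ 1683.0 - 561.0*I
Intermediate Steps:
Q(k) = 1 + k
r(t) = 3 - √(3 + t) (r(t) = 3 - √(t + 3) = 3 - √(3 + t))
l = 23 (l = (1 + 5) + 17 = 6 + 17 = 23)
g = 17 (g = 40 - 1*23 = 40 - 23 = 17)
Z = 17
(Z*(48 - 1*15))*r(-4) = (17*(48 - 1*15))*(3 - √(3 - 4)) = (17*(48 - 15))*(3 - √(-1)) = (17*33)*(3 - I) = 561*(3 - I) = 1683 - 561*I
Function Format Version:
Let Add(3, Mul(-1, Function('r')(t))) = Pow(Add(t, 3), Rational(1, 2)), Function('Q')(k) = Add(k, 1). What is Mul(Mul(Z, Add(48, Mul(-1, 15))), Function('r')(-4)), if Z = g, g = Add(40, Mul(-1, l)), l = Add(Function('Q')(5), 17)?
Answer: Add(1683, Mul(-561, I)) ≈ Add(1683.0, Mul(-561.00, I))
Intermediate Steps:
Function('Q')(k) = Add(1, k)
Function('r')(t) = Add(3, Mul(-1, Pow(Add(3, t), Rational(1, 2)))) (Function('r')(t) = Add(3, Mul(-1, Pow(Add(t, 3), Rational(1, 2)))) = Add(3, Mul(-1, Pow(Add(3, t), Rational(1, 2)))))
l = 23 (l = Add(Add(1, 5), 17) = Add(6, 17) = 23)
g = 17 (g = Add(40, Mul(-1, 23)) = Add(40, -23) = 17)
Z = 17
Mul(Mul(Z, Add(48, Mul(-1, 15))), Function('r')(-4)) = Mul(Mul(17, Add(48, Mul(-1, 15))), Add(3, Mul(-1, Pow(Add(3, -4), Rational(1, 2))))) = Mul(Mul(17, Add(48, -15)), Add(3, Mul(-1, Pow(-1, Rational(1, 2))))) = Mul(Mul(17, 33), Add(3, Mul(-1, I))) = Mul(561, Add(3, Mul(-1, I))) = Add(1683, Mul(-561, I))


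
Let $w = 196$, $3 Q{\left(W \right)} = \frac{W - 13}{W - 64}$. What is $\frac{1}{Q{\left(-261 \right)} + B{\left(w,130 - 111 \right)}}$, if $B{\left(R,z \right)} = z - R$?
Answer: $- \frac{975}{172301} \approx -0.0056587$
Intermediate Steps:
$Q{\left(W \right)} = \frac{-13 + W}{3 \left(-64 + W\right)}$ ($Q{\left(W \right)} = \frac{\left(W - 13\right) \frac{1}{W - 64}}{3} = \frac{\left(-13 + W\right) \frac{1}{-64 + W}}{3} = \frac{\frac{1}{-64 + W} \left(-13 + W\right)}{3} = \frac{-13 + W}{3 \left(-64 + W\right)}$)
$\frac{1}{Q{\left(-261 \right)} + B{\left(w,130 - 111 \right)}} = \frac{1}{\frac{-13 - 261}{3 \left(-64 - 261\right)} + \left(\left(130 - 111\right) - 196\right)} = \frac{1}{\frac{1}{3} \frac{1}{-325} \left(-274\right) + \left(19 - 196\right)} = \frac{1}{\frac{1}{3} \left(- \frac{1}{325}\right) \left(-274\right) - 177} = \frac{1}{\frac{274}{975} - 177} = \frac{1}{- \frac{172301}{975}} = - \frac{975}{172301}$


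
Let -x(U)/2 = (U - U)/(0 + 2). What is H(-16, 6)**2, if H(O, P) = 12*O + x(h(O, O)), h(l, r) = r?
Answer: 36864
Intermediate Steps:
x(U) = 0 (x(U) = -2*(U - U)/(0 + 2) = -0/2 = -2*0 = 0)
H(O, P) = 12*O (H(O, P) = 12*O + 0 = 12*O)
H(-16, 6)**2 = (12*(-16))**2 = (-192)**2 = 36864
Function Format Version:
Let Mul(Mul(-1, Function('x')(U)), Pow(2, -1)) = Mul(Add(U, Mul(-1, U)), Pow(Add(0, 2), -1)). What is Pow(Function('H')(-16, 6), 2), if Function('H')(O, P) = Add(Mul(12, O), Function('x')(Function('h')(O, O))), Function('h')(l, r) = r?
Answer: 36864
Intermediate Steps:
Function('x')(U) = 0 (Function('x')(U) = Mul(-2, Mul(Add(U, Mul(-1, U)), Pow(Add(0, 2), -1))) = Mul(-2, Mul(0, Pow(2, -1))) = Mul(-2, Mul(0, Rational(1, 2))) = Mul(-2, 0) = 0)
Function('H')(O, P) = Mul(12, O) (Function('H')(O, P) = Add(Mul(12, O), 0) = Mul(12, O))
Pow(Function('H')(-16, 6), 2) = Pow(Mul(12, -16), 2) = Pow(-192, 2) = 36864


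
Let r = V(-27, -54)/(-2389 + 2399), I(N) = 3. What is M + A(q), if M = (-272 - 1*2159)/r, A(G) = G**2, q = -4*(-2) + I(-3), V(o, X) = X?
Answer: 15422/27 ≈ 571.19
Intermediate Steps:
r = -27/5 (r = -54/(-2389 + 2399) = -54/10 = -54*1/10 = -27/5 ≈ -5.4000)
q = 11 (q = -4*(-2) + 3 = 8 + 3 = 11)
M = 12155/27 (M = (-272 - 1*2159)/(-27/5) = (-272 - 2159)*(-5/27) = -2431*(-5/27) = 12155/27 ≈ 450.19)
M + A(q) = 12155/27 + 11**2 = 12155/27 + 121 = 15422/27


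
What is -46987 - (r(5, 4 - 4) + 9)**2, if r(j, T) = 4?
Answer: -47156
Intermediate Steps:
-46987 - (r(5, 4 - 4) + 9)**2 = -46987 - (4 + 9)**2 = -46987 - 1*13**2 = -46987 - 1*169 = -46987 - 169 = -47156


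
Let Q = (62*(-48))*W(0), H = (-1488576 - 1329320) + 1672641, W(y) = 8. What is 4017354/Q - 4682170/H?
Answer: -149647388397/908874368 ≈ -164.65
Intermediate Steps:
H = -1145255 (H = -2817896 + 1672641 = -1145255)
Q = -23808 (Q = (62*(-48))*8 = -2976*8 = -23808)
4017354/Q - 4682170/H = 4017354/(-23808) - 4682170/(-1145255) = 4017354*(-1/23808) - 4682170*(-1/1145255) = -669559/3968 + 936434/229051 = -149647388397/908874368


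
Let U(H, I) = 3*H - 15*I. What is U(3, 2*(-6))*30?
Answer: 5670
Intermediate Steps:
U(H, I) = -15*I + 3*H
U(3, 2*(-6))*30 = (-30*(-6) + 3*3)*30 = (-15*(-12) + 9)*30 = (180 + 9)*30 = 189*30 = 5670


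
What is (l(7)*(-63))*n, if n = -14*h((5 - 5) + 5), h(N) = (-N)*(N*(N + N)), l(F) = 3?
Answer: -661500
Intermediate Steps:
h(N) = -2*N³ (h(N) = (-N)*(N*(2*N)) = (-N)*(2*N²) = -2*N³)
n = 3500 (n = -(-28)*((5 - 5) + 5)³ = -(-28)*(0 + 5)³ = -(-28)*5³ = -(-28)*125 = -14*(-250) = 3500)
(l(7)*(-63))*n = (3*(-63))*3500 = -189*3500 = -661500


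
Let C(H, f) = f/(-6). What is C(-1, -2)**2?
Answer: 1/9 ≈ 0.11111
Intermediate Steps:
C(H, f) = -f/6 (C(H, f) = f*(-1/6) = -f/6)
C(-1, -2)**2 = (-1/6*(-2))**2 = (1/3)**2 = 1/9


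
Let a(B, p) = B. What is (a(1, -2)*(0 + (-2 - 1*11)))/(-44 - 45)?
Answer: 13/89 ≈ 0.14607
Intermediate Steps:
(a(1, -2)*(0 + (-2 - 1*11)))/(-44 - 45) = (1*(0 + (-2 - 1*11)))/(-44 - 45) = (1*(0 + (-2 - 11)))/(-89) = (1*(0 - 13))*(-1/89) = (1*(-13))*(-1/89) = -13*(-1/89) = 13/89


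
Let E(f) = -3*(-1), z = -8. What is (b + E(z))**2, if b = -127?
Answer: 15376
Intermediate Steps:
E(f) = 3
(b + E(z))**2 = (-127 + 3)**2 = (-124)**2 = 15376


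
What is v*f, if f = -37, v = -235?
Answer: 8695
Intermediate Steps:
v*f = -235*(-37) = 8695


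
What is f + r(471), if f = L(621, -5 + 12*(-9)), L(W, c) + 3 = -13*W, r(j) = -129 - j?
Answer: -8676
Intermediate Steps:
L(W, c) = -3 - 13*W
f = -8076 (f = -3 - 13*621 = -3 - 8073 = -8076)
f + r(471) = -8076 + (-129 - 1*471) = -8076 + (-129 - 471) = -8076 - 600 = -8676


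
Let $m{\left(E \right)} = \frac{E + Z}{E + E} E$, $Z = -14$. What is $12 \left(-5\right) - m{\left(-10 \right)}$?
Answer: $-48$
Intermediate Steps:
$m{\left(E \right)} = -7 + \frac{E}{2}$ ($m{\left(E \right)} = \frac{E - 14}{E + E} E = \frac{-14 + E}{2 E} E = -7 + \frac{E}{2}$)
$12 \left(-5\right) - m{\left(-10 \right)} = 12 \left(-5\right) - \left(-7 + \frac{1}{2} \left(-10\right)\right) = -60 - \left(-7 - 5\right) = -60 - -12 = -60 + 12 = -48$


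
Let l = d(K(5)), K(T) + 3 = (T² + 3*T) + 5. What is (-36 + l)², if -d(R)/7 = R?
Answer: 108900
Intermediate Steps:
K(T) = 2 + T² + 3*T (K(T) = -3 + ((T² + 3*T) + 5) = -3 + (5 + T² + 3*T) = 2 + T² + 3*T)
d(R) = -7*R
l = -294 (l = -7*(2 + 5² + 3*5) = -7*(2 + 25 + 15) = -7*42 = -294)
(-36 + l)² = (-36 - 294)² = (-330)² = 108900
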